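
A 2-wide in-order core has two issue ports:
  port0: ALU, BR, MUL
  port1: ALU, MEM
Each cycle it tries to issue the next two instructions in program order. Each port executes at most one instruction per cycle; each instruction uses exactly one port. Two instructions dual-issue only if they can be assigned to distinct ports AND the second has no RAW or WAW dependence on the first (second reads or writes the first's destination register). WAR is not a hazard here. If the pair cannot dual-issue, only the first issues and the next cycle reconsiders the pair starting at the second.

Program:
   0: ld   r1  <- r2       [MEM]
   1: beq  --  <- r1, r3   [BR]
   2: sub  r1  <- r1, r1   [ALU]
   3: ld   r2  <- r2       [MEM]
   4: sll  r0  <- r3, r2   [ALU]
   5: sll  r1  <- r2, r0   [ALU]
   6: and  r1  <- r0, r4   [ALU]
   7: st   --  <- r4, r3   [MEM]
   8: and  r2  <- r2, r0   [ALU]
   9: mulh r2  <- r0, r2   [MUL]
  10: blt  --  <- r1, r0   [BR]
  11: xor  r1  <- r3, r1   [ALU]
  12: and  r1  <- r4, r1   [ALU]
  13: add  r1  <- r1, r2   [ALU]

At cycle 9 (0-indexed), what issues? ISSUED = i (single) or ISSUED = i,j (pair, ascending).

ISSUED = 12

#0 head=0: ld i0 RAW r1
#1 head=1: beq sub i1,i2 pair
#2 head=3: ld i3 RAW r2
#3 head=4: sll i4 RAW r0
#4 head=5: sll i5 WAW r1
#5 head=6: and st i6,i7 pair
#6 head=8: and i8 RAW+WAW r2
#7 head=9: mulh i9 no-port MUL/BR
#8 head=10: blt xor i10,i11 pair
#9 head=12: and i12 RAW+WAW r1
#10 head=13: add i13 tail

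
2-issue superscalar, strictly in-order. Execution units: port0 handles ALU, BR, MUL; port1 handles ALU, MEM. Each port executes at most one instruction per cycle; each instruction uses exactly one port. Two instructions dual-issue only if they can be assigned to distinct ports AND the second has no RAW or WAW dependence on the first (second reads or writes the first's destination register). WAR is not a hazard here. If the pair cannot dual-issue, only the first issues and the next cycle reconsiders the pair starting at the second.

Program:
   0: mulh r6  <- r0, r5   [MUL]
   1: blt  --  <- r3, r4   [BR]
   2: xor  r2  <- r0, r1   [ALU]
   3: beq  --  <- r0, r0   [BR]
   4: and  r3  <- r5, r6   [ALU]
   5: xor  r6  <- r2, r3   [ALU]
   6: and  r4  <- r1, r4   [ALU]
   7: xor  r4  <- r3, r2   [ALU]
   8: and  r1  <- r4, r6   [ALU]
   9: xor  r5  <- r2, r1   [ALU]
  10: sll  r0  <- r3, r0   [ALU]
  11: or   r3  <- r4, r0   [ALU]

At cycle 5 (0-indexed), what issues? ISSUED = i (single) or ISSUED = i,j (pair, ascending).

ISSUED = 8

#0 head=0: mulh i0 no-port MUL/BR
#1 head=1: blt+xor i1,i2 dual
#2 head=3: beq+and i3,i4 dual
#3 head=5: xor+and i5,i6 dual
#4 head=7: xor i7 RAW r4
#5 head=8: and i8 RAW r1
#6 head=9: xor+sll i9,i10 dual
#7 head=11: or i11 tail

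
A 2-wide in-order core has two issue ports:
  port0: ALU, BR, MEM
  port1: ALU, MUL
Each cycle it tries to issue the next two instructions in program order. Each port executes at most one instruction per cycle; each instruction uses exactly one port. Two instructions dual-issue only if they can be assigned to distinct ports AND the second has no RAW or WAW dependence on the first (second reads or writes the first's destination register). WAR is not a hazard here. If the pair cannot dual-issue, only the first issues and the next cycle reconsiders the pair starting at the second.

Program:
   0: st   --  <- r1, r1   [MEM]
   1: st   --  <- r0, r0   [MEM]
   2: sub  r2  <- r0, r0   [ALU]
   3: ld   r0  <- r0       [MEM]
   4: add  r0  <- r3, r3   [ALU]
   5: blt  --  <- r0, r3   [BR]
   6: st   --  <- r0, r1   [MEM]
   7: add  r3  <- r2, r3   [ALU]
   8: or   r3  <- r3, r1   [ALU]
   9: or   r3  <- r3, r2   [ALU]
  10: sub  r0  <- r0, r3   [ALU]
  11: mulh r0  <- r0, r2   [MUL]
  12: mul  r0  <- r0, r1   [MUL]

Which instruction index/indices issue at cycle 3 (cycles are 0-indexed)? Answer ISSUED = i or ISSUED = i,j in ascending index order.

ISSUED = 4

[0] i0  st  -- no-port MEM/MEM
[1] i1,i2  st/sub  -- 2-wide
[2] i3  ld  -- WAW r0
[3] i4  add  -- RAW r0
[4] i5  blt  -- no-port BR/MEM
[5] i6,i7  st/add  -- 2-wide
[6] i8  or  -- RAW+WAW r3
[7] i9  or  -- RAW r3
[8] i10  sub  -- RAW+WAW r0
[9] i11  mulh  -- no-port MUL/MUL
[10] i12  mul  -- tail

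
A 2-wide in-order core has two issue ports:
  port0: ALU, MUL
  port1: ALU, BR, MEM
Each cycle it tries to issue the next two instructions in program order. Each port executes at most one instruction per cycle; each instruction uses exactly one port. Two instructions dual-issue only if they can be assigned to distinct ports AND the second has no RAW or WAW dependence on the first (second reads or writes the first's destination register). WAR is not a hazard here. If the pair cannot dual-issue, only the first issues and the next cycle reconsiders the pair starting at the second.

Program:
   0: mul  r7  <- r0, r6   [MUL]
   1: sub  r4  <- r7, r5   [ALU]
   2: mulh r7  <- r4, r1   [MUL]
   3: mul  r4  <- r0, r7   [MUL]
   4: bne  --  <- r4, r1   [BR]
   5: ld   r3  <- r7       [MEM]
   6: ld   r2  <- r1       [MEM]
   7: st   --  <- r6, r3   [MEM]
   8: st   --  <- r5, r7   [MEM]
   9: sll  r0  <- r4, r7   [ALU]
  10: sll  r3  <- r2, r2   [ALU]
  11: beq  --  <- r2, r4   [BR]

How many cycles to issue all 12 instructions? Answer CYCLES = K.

CYCLES = 10

[0] i0  mul  -- RAW r7
[1] i1  sub  -- RAW r4
[2] i2  mulh  -- no-port MUL/MUL
[3] i3  mul  -- RAW r4
[4] i4  bne  -- no-port BR/MEM
[5] i5  ld  -- no-port MEM/MEM
[6] i6  ld  -- no-port MEM/MEM
[7] i7  st  -- no-port MEM/MEM
[8] i8+i9  st/sll  -- dual
[9] i10+i11  sll/beq  -- dual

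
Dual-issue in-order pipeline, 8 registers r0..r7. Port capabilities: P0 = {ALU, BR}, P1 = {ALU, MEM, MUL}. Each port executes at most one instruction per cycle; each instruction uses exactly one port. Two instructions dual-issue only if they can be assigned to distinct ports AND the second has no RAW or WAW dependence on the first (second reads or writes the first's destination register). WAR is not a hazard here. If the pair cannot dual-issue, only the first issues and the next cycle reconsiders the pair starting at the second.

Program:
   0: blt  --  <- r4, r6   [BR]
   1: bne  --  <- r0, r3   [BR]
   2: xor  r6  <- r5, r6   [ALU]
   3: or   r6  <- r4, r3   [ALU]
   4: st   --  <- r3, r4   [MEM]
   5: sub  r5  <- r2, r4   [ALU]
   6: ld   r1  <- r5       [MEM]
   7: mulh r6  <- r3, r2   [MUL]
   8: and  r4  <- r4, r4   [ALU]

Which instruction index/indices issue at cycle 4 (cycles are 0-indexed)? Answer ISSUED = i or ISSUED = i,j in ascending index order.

  cy0 -> i0 (blt.BR) no-port BR/BR
  cy1 -> i1,i2 (bne.BR/xor.ALU) pair
  cy2 -> i3,i4 (or.ALU/st.MEM) pair
  cy3 -> i5 (sub.ALU) RAW r5
  cy4 -> i6 (ld.MEM) no-port MEM/MUL
  cy5 -> i7,i8 (mulh.MUL/and.ALU) pair

ISSUED = 6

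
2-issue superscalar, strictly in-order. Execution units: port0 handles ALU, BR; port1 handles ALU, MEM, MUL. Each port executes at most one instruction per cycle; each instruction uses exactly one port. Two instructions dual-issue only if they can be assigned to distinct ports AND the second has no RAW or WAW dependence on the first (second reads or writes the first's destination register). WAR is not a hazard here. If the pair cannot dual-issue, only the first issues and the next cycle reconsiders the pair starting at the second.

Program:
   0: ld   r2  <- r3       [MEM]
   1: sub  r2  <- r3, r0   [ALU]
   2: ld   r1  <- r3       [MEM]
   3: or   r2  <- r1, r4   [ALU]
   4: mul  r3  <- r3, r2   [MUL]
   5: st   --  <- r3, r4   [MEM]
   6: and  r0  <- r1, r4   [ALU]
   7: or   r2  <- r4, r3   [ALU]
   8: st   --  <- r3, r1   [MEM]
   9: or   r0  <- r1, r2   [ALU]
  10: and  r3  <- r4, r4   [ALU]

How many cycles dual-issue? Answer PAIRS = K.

[0] i0  ld  -- WAW r2
[1] i1&i2  sub/ld  -- dual
[2] i3  or  -- RAW r2
[3] i4  mul  -- no-port MUL/MEM
[4] i5&i6  st/and  -- dual
[5] i7&i8  or/st  -- dual
[6] i9&i10  or/and  -- dual

PAIRS = 4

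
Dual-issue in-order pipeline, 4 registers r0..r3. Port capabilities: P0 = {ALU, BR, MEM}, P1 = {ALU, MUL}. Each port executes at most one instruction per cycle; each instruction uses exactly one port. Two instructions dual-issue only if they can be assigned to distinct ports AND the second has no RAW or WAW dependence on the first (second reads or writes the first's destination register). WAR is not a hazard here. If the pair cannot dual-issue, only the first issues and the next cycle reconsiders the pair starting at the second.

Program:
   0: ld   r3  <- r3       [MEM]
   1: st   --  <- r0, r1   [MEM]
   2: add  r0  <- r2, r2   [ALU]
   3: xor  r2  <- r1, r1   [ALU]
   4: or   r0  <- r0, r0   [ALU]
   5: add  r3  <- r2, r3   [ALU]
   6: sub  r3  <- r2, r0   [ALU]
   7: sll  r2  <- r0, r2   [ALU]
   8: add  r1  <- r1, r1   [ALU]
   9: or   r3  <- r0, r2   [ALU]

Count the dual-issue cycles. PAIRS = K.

PAIRS = 4

t=0 i0:ld.MEM ; no-port MEM/MEM
t=1 i1/i2:st.MEM;add.ALU ; pair
t=2 i3/i4:xor.ALU;or.ALU ; pair
t=3 i5:add.ALU ; WAW r3
t=4 i6/i7:sub.ALU;sll.ALU ; pair
t=5 i8/i9:add.ALU;or.ALU ; pair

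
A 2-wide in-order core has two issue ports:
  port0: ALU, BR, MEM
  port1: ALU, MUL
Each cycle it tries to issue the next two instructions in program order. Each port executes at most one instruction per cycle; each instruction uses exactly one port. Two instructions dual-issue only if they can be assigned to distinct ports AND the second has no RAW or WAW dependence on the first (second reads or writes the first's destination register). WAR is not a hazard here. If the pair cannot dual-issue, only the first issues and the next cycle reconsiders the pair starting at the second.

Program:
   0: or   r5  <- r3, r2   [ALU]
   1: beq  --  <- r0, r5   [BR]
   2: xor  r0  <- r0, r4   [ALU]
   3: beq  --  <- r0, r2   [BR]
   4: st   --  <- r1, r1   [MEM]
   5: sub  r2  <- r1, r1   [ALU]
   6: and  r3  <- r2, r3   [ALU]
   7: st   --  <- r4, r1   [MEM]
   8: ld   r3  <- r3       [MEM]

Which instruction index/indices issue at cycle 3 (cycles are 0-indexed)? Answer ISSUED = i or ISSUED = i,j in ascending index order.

c0: i0 or  RAW r5
c1: i1/i2 beq/xor  pair
c2: i3 beq  no-port BR/MEM
c3: i4/i5 st/sub  pair
c4: i6/i7 and/st  pair
c5: i8 ld  tail

ISSUED = 4,5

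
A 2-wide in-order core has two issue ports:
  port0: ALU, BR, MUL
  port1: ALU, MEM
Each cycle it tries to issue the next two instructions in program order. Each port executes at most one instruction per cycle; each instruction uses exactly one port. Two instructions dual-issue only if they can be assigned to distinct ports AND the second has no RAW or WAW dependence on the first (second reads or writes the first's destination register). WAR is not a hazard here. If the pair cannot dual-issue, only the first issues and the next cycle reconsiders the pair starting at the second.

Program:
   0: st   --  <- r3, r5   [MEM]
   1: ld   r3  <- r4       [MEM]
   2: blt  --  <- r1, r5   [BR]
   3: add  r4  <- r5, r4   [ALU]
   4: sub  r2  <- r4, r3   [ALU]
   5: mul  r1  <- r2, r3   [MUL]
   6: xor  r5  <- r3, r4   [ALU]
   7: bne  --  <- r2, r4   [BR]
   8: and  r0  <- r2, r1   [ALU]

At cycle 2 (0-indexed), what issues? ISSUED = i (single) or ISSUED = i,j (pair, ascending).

0. st @i0  | no-port MEM/MEM
1. ld+blt @i1+i2  | 2-wide
2. add @i3  | RAW r4
3. sub @i4  | RAW r2
4. mul+xor @i5+i6  | 2-wide
5. bne+and @i7+i8  | 2-wide

ISSUED = 3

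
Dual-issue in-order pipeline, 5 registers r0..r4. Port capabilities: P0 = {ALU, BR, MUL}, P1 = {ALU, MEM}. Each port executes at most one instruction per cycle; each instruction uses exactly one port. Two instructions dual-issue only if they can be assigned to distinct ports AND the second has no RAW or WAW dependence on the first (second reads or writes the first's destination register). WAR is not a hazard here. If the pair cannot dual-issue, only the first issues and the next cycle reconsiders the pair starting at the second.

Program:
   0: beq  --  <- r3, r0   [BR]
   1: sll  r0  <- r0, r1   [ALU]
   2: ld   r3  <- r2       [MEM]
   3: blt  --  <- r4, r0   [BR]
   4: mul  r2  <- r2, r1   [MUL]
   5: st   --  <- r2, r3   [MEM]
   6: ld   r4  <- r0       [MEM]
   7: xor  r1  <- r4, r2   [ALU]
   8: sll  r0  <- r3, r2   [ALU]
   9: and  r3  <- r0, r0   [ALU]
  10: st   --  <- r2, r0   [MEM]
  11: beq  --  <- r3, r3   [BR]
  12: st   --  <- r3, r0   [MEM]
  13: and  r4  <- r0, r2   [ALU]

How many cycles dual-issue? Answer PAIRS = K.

PAIRS = 5

[0] i0+i1  beq.BR sll.ALU  -- dual
[1] i2+i3  ld.MEM blt.BR  -- dual
[2] i4  mul.MUL  -- RAW r2
[3] i5  st.MEM  -- no-port MEM/MEM
[4] i6  ld.MEM  -- RAW r4
[5] i7+i8  xor.ALU sll.ALU  -- dual
[6] i9+i10  and.ALU st.MEM  -- dual
[7] i11+i12  beq.BR st.MEM  -- dual
[8] i13  and.ALU  -- tail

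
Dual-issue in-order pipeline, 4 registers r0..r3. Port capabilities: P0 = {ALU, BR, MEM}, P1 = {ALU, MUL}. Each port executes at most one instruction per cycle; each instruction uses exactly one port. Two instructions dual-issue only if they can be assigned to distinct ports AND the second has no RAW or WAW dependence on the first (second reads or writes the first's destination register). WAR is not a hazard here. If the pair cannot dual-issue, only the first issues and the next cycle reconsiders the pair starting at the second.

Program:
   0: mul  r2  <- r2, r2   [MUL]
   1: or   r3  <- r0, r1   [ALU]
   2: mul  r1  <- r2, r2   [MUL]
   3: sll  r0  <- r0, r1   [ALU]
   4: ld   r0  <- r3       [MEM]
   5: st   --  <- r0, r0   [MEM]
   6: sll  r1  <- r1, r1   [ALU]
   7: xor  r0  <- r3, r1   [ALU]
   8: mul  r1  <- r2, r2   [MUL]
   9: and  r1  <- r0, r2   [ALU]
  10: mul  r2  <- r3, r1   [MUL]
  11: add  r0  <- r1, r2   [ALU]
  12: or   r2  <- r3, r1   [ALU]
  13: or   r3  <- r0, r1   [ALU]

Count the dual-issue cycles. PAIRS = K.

PAIRS = 4

[0] i0/i1  mul or  -- dual
[1] i2  mul  -- RAW r1
[2] i3  sll  -- WAW r0
[3] i4  ld  -- no-port MEM/MEM
[4] i5/i6  st sll  -- dual
[5] i7/i8  xor mul  -- dual
[6] i9  and  -- RAW r1
[7] i10  mul  -- RAW r2
[8] i11/i12  add or  -- dual
[9] i13  or  -- tail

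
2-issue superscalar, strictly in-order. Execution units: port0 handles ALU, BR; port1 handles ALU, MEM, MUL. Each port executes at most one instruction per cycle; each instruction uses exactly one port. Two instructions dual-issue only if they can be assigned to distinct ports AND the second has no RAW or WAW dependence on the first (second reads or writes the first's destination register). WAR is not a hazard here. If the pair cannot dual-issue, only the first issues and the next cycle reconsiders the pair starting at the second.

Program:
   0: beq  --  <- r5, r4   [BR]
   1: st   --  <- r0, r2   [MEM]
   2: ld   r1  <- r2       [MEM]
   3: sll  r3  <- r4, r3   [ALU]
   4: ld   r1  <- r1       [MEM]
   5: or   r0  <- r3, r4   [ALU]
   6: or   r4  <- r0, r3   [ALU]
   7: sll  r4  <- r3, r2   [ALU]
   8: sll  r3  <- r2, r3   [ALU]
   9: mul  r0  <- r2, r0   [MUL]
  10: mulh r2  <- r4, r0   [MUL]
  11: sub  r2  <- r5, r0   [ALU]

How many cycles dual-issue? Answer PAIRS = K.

PAIRS = 4

0. beq.BR/st.MEM @i0&i1  | pair
1. ld.MEM/sll.ALU @i2&i3  | pair
2. ld.MEM/or.ALU @i4&i5  | pair
3. or.ALU @i6  | WAW r4
4. sll.ALU/sll.ALU @i7&i8  | pair
5. mul.MUL @i9  | no-port MUL/MUL
6. mulh.MUL @i10  | WAW r2
7. sub.ALU @i11  | tail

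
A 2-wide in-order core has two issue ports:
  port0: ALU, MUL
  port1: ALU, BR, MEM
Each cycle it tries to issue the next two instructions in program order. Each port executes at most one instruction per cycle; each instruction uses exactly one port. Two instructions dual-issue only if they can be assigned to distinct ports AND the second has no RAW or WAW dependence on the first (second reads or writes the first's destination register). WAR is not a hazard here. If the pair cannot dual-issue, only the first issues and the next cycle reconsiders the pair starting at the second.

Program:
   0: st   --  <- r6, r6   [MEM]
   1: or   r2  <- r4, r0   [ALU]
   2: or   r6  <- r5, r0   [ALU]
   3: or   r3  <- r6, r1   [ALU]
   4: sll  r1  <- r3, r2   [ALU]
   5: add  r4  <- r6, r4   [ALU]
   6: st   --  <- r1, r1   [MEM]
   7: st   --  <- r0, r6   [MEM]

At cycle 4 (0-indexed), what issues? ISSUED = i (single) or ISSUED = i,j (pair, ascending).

ISSUED = 6

0. st+or @i0/i1  | dual
1. or @i2  | RAW r6
2. or @i3  | RAW r3
3. sll+add @i4/i5  | dual
4. st @i6  | no-port MEM/MEM
5. st @i7  | tail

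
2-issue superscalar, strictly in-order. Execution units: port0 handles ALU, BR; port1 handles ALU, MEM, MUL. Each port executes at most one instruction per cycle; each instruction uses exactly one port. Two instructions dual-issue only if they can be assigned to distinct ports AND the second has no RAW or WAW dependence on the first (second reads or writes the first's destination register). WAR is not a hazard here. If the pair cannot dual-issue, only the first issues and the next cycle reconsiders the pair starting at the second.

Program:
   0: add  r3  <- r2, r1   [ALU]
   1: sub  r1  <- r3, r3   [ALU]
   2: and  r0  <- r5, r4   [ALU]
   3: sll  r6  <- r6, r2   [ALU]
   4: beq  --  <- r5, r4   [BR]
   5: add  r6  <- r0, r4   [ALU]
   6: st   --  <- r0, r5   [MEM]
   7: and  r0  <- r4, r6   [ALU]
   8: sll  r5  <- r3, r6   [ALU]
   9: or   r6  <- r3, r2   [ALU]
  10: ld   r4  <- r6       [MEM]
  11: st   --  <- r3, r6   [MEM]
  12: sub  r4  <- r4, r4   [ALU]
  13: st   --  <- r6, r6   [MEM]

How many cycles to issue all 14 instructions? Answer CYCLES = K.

CYCLES = 9

[0] i0  add  -- RAW r3
[1] i1,i2  sub and  -- pair
[2] i3,i4  sll beq  -- pair
[3] i5,i6  add st  -- pair
[4] i7,i8  and sll  -- pair
[5] i9  or  -- RAW r6
[6] i10  ld  -- no-port MEM/MEM
[7] i11,i12  st sub  -- pair
[8] i13  st  -- tail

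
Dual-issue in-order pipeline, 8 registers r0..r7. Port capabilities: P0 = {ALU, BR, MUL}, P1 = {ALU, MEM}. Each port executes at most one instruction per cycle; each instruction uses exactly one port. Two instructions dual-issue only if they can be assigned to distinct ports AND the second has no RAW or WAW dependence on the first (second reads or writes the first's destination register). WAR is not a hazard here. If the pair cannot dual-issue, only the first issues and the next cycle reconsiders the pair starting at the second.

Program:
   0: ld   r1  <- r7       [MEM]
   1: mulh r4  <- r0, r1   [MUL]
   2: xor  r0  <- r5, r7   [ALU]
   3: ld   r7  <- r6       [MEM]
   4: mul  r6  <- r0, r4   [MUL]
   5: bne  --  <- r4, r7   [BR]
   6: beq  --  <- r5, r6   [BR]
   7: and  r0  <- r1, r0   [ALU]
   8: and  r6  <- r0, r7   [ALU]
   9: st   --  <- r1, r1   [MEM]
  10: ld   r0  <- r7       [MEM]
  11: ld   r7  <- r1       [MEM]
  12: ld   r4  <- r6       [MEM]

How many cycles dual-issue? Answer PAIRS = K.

PAIRS = 4

#0 head=0: ld.MEM i0 RAW r1
#1 head=1: mulh.MUL xor.ALU i1/i2 2-wide
#2 head=3: ld.MEM mul.MUL i3/i4 2-wide
#3 head=5: bne.BR i5 no-port BR/BR
#4 head=6: beq.BR and.ALU i6/i7 2-wide
#5 head=8: and.ALU st.MEM i8/i9 2-wide
#6 head=10: ld.MEM i10 no-port MEM/MEM
#7 head=11: ld.MEM i11 no-port MEM/MEM
#8 head=12: ld.MEM i12 tail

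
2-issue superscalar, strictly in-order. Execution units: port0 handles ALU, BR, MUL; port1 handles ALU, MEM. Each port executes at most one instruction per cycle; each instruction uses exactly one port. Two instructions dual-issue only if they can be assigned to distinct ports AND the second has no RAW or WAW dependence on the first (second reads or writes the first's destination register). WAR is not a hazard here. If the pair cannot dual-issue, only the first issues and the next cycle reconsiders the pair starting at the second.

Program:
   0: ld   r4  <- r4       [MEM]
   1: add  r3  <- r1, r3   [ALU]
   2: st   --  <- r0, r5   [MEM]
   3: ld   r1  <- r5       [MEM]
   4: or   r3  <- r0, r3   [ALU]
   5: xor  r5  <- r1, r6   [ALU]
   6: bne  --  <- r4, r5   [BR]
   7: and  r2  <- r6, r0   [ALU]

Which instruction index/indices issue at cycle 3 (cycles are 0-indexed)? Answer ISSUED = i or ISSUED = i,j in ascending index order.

ISSUED = 5

[0] i0&i1  ld;add  -- pair
[1] i2  st  -- no-port MEM/MEM
[2] i3&i4  ld;or  -- pair
[3] i5  xor  -- RAW r5
[4] i6&i7  bne;and  -- pair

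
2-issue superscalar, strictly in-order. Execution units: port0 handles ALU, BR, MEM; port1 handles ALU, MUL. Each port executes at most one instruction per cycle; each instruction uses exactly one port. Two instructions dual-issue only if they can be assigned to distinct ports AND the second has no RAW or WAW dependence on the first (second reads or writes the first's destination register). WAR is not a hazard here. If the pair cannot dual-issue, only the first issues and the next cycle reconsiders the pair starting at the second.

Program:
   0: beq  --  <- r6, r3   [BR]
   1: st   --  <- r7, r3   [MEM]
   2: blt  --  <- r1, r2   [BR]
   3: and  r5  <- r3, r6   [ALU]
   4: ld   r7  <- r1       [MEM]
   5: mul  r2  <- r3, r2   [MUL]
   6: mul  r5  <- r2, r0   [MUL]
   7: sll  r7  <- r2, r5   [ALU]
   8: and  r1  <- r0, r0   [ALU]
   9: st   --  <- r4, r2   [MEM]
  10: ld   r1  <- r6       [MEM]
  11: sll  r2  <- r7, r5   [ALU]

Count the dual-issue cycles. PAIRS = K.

t=0 i0:beq.BR ; no-port BR/MEM
t=1 i1:st.MEM ; no-port MEM/BR
t=2 i2/i3:blt.BR;and.ALU ; dual
t=3 i4/i5:ld.MEM;mul.MUL ; dual
t=4 i6:mul.MUL ; RAW r5
t=5 i7/i8:sll.ALU;and.ALU ; dual
t=6 i9:st.MEM ; no-port MEM/MEM
t=7 i10/i11:ld.MEM;sll.ALU ; dual

PAIRS = 4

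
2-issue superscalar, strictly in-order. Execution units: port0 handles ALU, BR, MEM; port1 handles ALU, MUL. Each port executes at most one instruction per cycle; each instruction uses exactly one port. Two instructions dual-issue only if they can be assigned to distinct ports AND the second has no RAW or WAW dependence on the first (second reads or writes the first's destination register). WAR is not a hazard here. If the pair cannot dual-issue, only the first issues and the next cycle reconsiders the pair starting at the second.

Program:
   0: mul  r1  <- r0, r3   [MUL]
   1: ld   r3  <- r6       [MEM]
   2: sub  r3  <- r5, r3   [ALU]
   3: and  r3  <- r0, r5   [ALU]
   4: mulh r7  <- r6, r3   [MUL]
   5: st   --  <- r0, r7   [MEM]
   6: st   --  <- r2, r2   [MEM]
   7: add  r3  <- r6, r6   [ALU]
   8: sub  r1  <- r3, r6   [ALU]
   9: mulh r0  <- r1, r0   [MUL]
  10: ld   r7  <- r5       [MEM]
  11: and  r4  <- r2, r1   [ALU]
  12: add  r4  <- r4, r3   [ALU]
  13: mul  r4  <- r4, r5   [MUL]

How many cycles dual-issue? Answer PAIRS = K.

PAIRS = 3

c0: i0+i1 mul.MUL ld.MEM  2-wide
c1: i2 sub.ALU  WAW r3
c2: i3 and.ALU  RAW r3
c3: i4 mulh.MUL  RAW r7
c4: i5 st.MEM  no-port MEM/MEM
c5: i6+i7 st.MEM add.ALU  2-wide
c6: i8 sub.ALU  RAW r1
c7: i9+i10 mulh.MUL ld.MEM  2-wide
c8: i11 and.ALU  RAW+WAW r4
c9: i12 add.ALU  RAW+WAW r4
c10: i13 mul.MUL  tail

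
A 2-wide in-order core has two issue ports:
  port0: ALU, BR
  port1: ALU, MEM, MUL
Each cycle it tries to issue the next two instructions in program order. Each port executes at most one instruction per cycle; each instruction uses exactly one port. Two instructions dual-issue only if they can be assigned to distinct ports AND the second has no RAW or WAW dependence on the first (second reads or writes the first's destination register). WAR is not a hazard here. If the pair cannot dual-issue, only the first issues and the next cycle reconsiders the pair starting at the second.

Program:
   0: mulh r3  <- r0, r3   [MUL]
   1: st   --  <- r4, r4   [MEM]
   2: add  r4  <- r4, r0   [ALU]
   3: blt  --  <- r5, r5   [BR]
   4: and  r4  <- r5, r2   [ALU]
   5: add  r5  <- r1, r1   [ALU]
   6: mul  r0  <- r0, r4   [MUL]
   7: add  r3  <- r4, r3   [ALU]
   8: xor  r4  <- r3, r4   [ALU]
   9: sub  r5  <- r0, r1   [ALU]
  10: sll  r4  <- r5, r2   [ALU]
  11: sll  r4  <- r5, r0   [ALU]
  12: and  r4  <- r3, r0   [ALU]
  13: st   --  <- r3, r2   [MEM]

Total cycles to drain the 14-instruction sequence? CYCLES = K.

[0] i0  mulh  -- no-port MUL/MEM
[1] i1,i2  st/add  -- dual
[2] i3,i4  blt/and  -- dual
[3] i5,i6  add/mul  -- dual
[4] i7  add  -- RAW r3
[5] i8,i9  xor/sub  -- dual
[6] i10  sll  -- WAW r4
[7] i11  sll  -- WAW r4
[8] i12,i13  and/st  -- dual

CYCLES = 9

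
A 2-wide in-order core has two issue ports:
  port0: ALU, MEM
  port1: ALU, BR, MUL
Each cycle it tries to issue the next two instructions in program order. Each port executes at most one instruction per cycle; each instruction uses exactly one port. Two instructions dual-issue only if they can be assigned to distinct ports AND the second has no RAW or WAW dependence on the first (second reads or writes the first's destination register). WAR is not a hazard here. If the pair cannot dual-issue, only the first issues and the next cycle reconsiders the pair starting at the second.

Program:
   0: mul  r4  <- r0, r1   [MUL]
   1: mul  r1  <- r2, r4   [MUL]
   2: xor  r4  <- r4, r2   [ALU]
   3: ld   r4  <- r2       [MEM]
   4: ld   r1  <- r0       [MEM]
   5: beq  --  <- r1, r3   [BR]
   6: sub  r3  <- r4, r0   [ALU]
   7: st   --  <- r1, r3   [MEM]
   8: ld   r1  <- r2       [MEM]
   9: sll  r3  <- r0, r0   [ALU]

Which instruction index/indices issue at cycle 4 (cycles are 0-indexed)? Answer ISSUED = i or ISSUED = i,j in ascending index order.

ISSUED = 5,6

#0 head=0: mul i0 no-port MUL/MUL
#1 head=1: mul;xor i1&i2 dual
#2 head=3: ld i3 no-port MEM/MEM
#3 head=4: ld i4 RAW r1
#4 head=5: beq;sub i5&i6 dual
#5 head=7: st i7 no-port MEM/MEM
#6 head=8: ld;sll i8&i9 dual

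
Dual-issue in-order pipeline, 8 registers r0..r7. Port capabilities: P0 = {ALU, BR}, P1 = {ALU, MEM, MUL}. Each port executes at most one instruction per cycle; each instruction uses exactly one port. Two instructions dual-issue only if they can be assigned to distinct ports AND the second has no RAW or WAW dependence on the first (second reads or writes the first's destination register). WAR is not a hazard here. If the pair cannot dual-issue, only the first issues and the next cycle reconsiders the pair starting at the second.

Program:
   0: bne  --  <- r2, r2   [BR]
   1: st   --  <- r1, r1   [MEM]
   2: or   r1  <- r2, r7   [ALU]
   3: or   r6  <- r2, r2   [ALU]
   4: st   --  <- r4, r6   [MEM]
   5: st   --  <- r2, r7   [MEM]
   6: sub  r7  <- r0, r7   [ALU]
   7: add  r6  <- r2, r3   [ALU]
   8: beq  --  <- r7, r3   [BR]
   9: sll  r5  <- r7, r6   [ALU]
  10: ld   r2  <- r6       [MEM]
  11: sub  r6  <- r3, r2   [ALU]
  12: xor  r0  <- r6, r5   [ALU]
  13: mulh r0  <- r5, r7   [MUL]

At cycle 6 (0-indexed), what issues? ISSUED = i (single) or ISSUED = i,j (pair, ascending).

ISSUED = 11

c0: i0+i1 bne;st  2-wide
c1: i2+i3 or;or  2-wide
c2: i4 st  no-port MEM/MEM
c3: i5+i6 st;sub  2-wide
c4: i7+i8 add;beq  2-wide
c5: i9+i10 sll;ld  2-wide
c6: i11 sub  RAW r6
c7: i12 xor  WAW r0
c8: i13 mulh  tail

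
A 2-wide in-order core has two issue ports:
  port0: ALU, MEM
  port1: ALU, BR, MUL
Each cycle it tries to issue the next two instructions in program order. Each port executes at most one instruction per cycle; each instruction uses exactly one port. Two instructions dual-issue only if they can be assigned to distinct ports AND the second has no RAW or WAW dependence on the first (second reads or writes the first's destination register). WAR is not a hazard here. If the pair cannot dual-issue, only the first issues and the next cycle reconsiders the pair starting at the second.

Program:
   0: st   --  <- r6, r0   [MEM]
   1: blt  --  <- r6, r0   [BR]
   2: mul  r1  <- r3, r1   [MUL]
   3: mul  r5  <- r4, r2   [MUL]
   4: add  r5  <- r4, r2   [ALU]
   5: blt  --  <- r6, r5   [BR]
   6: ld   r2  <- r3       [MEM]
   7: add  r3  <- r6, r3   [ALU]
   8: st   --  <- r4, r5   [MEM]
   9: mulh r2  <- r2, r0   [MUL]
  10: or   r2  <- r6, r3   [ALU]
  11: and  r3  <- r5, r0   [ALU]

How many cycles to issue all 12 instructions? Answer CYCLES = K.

CYCLES = 8

#0 head=0: st+blt i0&i1 2-wide
#1 head=2: mul i2 no-port MUL/MUL
#2 head=3: mul i3 WAW r5
#3 head=4: add i4 RAW r5
#4 head=5: blt+ld i5&i6 2-wide
#5 head=7: add+st i7&i8 2-wide
#6 head=9: mulh i9 WAW r2
#7 head=10: or+and i10&i11 2-wide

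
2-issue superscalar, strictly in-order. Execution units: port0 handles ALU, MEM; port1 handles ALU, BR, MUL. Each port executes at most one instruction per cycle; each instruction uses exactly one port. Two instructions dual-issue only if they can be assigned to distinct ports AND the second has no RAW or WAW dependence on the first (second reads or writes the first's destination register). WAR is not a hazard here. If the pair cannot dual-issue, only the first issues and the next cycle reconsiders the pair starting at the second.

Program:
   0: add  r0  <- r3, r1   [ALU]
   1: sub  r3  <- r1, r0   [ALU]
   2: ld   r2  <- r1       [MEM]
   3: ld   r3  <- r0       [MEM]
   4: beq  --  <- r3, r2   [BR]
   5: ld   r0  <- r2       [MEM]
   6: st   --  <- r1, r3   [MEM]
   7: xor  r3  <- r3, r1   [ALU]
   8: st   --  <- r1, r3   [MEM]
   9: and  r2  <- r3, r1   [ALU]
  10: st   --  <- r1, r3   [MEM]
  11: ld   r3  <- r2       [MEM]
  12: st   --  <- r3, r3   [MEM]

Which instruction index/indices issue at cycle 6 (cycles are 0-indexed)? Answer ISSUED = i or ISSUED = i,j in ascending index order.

ISSUED = 10

  cy0 -> i0 (add) RAW r0
  cy1 -> i1,i2 (sub+ld) pair
  cy2 -> i3 (ld) RAW r3
  cy3 -> i4,i5 (beq+ld) pair
  cy4 -> i6,i7 (st+xor) pair
  cy5 -> i8,i9 (st+and) pair
  cy6 -> i10 (st) no-port MEM/MEM
  cy7 -> i11 (ld) no-port MEM/MEM
  cy8 -> i12 (st) tail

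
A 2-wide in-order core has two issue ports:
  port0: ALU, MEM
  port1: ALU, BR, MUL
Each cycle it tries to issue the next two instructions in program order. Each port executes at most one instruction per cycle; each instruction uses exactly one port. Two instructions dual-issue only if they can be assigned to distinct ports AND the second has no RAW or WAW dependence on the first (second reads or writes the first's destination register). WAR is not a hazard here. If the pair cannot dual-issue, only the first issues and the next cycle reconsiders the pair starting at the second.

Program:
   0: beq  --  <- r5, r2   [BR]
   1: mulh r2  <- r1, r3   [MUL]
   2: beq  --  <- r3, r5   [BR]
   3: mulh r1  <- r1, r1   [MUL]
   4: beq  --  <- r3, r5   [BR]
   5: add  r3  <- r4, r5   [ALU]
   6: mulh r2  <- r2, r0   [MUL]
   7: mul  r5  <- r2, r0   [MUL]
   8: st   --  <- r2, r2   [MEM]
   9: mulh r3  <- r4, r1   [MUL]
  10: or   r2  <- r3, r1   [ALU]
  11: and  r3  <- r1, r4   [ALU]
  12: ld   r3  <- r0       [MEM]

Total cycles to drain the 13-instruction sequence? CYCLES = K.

CYCLES = 10

#0 head=0: beq i0 no-port BR/MUL
#1 head=1: mulh i1 no-port MUL/BR
#2 head=2: beq i2 no-port BR/MUL
#3 head=3: mulh i3 no-port MUL/BR
#4 head=4: beq add i4,i5 2-wide
#5 head=6: mulh i6 no-port MUL/MUL
#6 head=7: mul st i7,i8 2-wide
#7 head=9: mulh i9 RAW r3
#8 head=10: or and i10,i11 2-wide
#9 head=12: ld i12 tail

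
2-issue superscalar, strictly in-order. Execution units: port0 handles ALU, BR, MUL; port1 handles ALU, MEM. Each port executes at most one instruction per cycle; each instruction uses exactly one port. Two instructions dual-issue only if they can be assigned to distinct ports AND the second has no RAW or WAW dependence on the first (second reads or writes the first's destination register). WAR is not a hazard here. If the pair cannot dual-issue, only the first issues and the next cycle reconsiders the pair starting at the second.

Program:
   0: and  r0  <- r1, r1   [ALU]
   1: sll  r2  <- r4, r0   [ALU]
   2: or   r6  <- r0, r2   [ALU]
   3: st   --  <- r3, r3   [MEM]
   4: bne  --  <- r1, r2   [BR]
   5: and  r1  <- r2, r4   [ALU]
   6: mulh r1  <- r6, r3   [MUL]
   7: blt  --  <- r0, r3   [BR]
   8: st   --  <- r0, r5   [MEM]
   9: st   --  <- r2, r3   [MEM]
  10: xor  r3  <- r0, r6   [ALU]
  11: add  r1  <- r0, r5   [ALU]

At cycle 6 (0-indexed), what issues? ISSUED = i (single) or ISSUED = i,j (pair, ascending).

ISSUED = 9,10

#0 head=0: and i0 RAW r0
#1 head=1: sll i1 RAW r2
#2 head=2: or+st i2&i3 dual
#3 head=4: bne+and i4&i5 dual
#4 head=6: mulh i6 no-port MUL/BR
#5 head=7: blt+st i7&i8 dual
#6 head=9: st+xor i9&i10 dual
#7 head=11: add i11 tail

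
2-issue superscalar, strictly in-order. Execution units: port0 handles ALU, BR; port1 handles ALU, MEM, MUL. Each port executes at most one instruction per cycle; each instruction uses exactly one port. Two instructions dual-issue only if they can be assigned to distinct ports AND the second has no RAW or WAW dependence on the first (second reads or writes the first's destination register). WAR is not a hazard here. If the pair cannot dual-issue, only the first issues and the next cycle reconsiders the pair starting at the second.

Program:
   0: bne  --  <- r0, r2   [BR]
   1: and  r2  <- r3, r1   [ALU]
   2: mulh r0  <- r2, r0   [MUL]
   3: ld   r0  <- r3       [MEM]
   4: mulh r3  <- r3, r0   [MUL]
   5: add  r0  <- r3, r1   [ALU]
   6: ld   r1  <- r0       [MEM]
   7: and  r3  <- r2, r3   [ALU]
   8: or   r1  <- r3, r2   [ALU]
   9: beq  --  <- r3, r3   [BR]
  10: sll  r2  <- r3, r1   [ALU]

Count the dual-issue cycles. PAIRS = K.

PAIRS = 3

t=0 i0,i1:bne+and ; pair
t=1 i2:mulh ; no-port MUL/MEM
t=2 i3:ld ; no-port MEM/MUL
t=3 i4:mulh ; RAW r3
t=4 i5:add ; RAW r0
t=5 i6,i7:ld+and ; pair
t=6 i8,i9:or+beq ; pair
t=7 i10:sll ; tail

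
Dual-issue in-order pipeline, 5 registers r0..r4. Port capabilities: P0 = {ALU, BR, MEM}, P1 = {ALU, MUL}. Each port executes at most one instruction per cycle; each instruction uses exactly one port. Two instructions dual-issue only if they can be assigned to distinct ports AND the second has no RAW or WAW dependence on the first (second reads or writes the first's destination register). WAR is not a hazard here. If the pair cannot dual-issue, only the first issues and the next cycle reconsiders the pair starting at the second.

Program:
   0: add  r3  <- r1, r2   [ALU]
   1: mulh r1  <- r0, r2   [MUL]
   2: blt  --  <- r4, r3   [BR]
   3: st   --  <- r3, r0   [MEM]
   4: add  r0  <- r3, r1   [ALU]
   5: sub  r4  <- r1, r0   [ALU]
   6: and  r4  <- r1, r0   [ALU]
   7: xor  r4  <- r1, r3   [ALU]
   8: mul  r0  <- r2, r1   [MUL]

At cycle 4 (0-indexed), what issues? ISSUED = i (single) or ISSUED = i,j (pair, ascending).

[0] i0&i1  add.ALU;mulh.MUL  -- dual
[1] i2  blt.BR  -- no-port BR/MEM
[2] i3&i4  st.MEM;add.ALU  -- dual
[3] i5  sub.ALU  -- WAW r4
[4] i6  and.ALU  -- WAW r4
[5] i7&i8  xor.ALU;mul.MUL  -- dual

ISSUED = 6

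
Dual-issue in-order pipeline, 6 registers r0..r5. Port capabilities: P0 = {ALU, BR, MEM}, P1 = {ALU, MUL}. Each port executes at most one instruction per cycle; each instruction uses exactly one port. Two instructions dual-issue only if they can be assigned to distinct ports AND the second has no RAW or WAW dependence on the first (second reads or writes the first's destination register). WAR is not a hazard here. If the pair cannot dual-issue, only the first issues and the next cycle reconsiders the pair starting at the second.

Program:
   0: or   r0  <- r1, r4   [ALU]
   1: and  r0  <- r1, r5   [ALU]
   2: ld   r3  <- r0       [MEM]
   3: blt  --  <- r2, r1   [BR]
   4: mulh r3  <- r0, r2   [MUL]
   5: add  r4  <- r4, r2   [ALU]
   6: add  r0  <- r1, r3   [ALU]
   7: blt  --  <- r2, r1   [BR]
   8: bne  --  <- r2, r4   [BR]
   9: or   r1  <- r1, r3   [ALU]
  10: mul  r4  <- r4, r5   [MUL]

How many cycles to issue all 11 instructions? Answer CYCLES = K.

t=0 i0:or.ALU ; WAW r0
t=1 i1:and.ALU ; RAW r0
t=2 i2:ld.MEM ; no-port MEM/BR
t=3 i3+i4:blt.BR+mulh.MUL ; 2-wide
t=4 i5+i6:add.ALU+add.ALU ; 2-wide
t=5 i7:blt.BR ; no-port BR/BR
t=6 i8+i9:bne.BR+or.ALU ; 2-wide
t=7 i10:mul.MUL ; tail

CYCLES = 8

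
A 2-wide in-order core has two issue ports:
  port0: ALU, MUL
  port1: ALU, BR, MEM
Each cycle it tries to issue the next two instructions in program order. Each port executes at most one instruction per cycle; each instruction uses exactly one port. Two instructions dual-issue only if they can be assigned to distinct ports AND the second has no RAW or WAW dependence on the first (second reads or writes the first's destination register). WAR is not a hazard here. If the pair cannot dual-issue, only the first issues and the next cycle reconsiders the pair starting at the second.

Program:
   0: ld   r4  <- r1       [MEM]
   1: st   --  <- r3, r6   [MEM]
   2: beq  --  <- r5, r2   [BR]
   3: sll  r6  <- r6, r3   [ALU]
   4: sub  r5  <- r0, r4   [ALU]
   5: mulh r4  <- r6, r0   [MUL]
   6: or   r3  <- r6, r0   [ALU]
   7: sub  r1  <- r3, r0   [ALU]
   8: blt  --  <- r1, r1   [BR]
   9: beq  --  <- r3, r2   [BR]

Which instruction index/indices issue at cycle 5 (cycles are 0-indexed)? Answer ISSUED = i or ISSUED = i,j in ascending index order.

[0] i0  ld  -- no-port MEM/MEM
[1] i1  st  -- no-port MEM/BR
[2] i2,i3  beq+sll  -- 2-wide
[3] i4,i5  sub+mulh  -- 2-wide
[4] i6  or  -- RAW r3
[5] i7  sub  -- RAW r1
[6] i8  blt  -- no-port BR/BR
[7] i9  beq  -- tail

ISSUED = 7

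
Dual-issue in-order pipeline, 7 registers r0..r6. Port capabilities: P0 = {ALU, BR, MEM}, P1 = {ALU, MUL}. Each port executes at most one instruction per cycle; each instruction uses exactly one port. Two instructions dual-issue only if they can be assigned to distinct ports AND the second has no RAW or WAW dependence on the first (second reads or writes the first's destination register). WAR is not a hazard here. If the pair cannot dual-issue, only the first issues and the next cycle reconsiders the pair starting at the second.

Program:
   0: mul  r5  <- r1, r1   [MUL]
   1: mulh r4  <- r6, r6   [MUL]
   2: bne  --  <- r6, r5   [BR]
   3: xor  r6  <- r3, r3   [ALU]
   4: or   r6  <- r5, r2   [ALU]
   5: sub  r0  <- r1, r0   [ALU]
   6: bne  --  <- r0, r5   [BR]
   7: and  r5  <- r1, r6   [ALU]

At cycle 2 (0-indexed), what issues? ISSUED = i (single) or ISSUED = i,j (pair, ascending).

c0: i0 mul  no-port MUL/MUL
c1: i1/i2 mulh+bne  pair
c2: i3 xor  WAW r6
c3: i4/i5 or+sub  pair
c4: i6/i7 bne+and  pair

ISSUED = 3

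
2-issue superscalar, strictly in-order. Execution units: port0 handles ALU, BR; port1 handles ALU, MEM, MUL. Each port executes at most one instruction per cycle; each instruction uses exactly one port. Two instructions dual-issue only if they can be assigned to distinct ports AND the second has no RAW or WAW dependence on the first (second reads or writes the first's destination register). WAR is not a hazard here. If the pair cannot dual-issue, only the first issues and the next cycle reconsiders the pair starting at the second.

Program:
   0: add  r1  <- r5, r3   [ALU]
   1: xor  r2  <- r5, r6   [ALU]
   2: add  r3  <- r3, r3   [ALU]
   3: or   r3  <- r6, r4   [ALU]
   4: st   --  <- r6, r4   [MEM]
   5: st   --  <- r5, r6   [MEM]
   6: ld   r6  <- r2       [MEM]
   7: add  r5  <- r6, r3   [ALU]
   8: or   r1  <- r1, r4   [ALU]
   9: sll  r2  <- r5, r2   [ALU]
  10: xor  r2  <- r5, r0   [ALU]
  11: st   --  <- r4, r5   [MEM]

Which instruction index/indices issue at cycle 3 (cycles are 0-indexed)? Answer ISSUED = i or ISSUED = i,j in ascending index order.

ISSUED = 5

[0] i0,i1  add;xor  -- pair
[1] i2  add  -- WAW r3
[2] i3,i4  or;st  -- pair
[3] i5  st  -- no-port MEM/MEM
[4] i6  ld  -- RAW r6
[5] i7,i8  add;or  -- pair
[6] i9  sll  -- WAW r2
[7] i10,i11  xor;st  -- pair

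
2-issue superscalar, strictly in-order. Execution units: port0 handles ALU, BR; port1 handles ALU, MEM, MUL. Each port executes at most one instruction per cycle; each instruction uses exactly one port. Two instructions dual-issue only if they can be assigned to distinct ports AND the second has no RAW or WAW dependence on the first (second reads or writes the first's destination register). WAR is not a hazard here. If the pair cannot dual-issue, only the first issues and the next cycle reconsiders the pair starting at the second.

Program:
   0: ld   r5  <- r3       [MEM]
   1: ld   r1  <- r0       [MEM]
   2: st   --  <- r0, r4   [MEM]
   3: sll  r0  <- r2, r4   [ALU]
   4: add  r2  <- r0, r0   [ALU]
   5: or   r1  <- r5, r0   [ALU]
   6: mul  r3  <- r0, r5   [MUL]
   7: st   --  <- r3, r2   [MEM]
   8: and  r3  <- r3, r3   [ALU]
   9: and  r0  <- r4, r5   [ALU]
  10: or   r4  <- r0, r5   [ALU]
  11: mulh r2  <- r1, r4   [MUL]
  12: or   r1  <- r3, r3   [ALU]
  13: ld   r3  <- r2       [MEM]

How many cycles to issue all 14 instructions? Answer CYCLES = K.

CYCLES = 10

0. ld @i0  | no-port MEM/MEM
1. ld @i1  | no-port MEM/MEM
2. st+sll @i2&i3  | dual
3. add+or @i4&i5  | dual
4. mul @i6  | no-port MUL/MEM
5. st+and @i7&i8  | dual
6. and @i9  | RAW r0
7. or @i10  | RAW r4
8. mulh+or @i11&i12  | dual
9. ld @i13  | tail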